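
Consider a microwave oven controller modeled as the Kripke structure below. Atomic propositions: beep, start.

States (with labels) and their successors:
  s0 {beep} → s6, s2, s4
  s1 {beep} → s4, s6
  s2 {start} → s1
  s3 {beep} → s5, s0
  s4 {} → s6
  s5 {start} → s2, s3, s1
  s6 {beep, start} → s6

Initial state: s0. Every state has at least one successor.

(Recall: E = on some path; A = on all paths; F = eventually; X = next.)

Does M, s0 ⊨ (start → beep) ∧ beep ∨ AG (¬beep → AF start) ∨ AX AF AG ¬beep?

States satisfying start → beep: {s0, s1, s3, s4, s6}.
States satisfying (start → beep) ∧ beep: {s0, s1, s3, s6}.
States satisfying ¬beep → AF start: {s0, s1, s2, s3, s4, s5, s6}.
States satisfying AG (¬beep → AF start): {s0, s1, s2, s3, s4, s5, s6}.
States satisfying (start → beep) ∧ beep ∨ AG (¬beep → AF start): {s0, s1, s2, s3, s4, s5, s6}.
States satisfying AF AG ¬beep: ∅.
States satisfying AX AF AG ¬beep: ∅.
States satisfying (start → beep) ∧ beep ∨ AG (¬beep → AF start) ∨ AX AF AG ¬beep: {s0, s1, s2, s3, s4, s5, s6}.
s0 ∈ Sat((start → beep) ∧ beep ∨ AG (¬beep → AF start) ∨ AX AF AG ¬beep).

Holds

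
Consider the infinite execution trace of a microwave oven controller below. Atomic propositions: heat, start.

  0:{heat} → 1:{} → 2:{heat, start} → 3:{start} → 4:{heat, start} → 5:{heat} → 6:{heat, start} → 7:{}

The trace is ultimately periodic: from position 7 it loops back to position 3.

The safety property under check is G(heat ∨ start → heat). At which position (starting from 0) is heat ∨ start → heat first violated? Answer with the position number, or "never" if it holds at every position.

Check heat ∨ start → heat at each position in order: 0 ✓, 1 ✓, 2 ✓.
At position 3 the labels are {start}, so heat ∨ start → heat is false there. This is the first violation.

3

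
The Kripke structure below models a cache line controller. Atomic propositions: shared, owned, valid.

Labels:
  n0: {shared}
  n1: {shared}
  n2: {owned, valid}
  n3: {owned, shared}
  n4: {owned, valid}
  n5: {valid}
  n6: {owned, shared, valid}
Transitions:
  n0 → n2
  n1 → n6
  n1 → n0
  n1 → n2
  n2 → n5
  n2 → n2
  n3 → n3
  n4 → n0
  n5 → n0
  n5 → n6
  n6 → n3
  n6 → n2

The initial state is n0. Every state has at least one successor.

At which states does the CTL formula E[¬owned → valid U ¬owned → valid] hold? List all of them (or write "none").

{n2, n3, n4, n5, n6}

States satisfying ¬owned → valid: {n2, n3, n4, n5, n6}.
States satisfying E[¬owned → valid U ¬owned → valid]: {n2, n3, n4, n5, n6}.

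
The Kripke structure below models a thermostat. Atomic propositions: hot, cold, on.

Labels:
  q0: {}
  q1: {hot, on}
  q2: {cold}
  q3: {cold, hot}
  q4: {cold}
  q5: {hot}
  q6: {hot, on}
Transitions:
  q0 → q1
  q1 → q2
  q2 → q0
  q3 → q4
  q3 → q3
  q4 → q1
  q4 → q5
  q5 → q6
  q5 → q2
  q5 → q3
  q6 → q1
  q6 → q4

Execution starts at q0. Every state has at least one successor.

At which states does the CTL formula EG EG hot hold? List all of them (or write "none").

States satisfying EG hot: {q3, q5}.
States satisfying EG EG hot: {q3, q5}.

{q3, q5}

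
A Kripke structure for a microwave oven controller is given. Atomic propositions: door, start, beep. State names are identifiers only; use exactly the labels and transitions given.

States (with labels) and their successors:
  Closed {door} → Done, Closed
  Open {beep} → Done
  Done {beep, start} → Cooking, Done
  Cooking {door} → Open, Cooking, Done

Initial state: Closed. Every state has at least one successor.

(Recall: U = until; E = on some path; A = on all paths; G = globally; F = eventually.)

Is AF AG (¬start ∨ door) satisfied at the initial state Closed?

No

States satisfying AG (¬start ∨ door): ∅.
States satisfying AF AG (¬start ∨ door): ∅.
There is a path from Closed along which AG (¬start ∨ door) never holds.
Closed ∉ Sat(AF AG (¬start ∨ door)).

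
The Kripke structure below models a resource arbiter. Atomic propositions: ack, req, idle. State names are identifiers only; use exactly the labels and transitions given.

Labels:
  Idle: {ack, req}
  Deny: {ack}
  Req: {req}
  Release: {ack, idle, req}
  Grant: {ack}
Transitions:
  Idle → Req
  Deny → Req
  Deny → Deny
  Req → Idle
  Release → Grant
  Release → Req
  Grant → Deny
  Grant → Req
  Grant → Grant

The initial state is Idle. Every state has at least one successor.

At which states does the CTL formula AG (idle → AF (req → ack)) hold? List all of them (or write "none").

{Idle, Deny, Req, Release, Grant}

States satisfying idle → AF (req → ack): {Idle, Deny, Req, Release, Grant}.
States satisfying AG (idle → AF (req → ack)): {Idle, Deny, Req, Release, Grant}.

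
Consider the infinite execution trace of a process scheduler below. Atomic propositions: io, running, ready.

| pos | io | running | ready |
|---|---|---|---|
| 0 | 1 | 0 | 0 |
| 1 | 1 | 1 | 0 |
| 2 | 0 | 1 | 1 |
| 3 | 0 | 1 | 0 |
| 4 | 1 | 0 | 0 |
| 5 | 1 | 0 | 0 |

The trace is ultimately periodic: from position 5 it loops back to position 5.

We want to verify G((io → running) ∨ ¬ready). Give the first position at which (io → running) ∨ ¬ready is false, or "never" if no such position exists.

(io → running) ∨ ¬ready holds at every position 0..5, and those are all the positions the trace ever visits, so the invariant G((io → running) ∨ ¬ready) is never violated.

never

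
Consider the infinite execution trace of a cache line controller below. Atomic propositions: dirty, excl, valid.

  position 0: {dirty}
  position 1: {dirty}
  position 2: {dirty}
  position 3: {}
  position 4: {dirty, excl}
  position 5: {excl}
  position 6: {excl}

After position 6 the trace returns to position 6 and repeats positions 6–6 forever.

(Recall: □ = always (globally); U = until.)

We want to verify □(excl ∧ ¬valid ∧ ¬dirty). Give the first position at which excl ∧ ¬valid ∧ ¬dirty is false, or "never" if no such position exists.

At position 0 the labels are {dirty}, so excl ∧ ¬valid ∧ ¬dirty is false there. This is the first violation.

0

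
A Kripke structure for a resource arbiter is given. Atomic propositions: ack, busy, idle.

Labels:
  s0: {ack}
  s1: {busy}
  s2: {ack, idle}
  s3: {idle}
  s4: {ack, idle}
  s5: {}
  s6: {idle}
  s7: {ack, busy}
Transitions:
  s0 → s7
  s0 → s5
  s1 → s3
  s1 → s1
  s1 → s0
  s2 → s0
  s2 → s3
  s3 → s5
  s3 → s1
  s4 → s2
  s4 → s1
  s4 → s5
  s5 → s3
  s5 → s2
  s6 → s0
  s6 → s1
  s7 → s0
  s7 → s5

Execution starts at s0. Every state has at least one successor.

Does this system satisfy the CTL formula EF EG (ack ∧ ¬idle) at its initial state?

States satisfying EG (ack ∧ ¬idle): {s0, s7}.
States satisfying EF EG (ack ∧ ¬idle): {s0, s1, s2, s3, s4, s5, s6, s7}.
Some path from s0 reaches a state where EG (ack ∧ ¬idle) holds.
s0 ∈ Sat(EF EG (ack ∧ ¬idle)).

Holds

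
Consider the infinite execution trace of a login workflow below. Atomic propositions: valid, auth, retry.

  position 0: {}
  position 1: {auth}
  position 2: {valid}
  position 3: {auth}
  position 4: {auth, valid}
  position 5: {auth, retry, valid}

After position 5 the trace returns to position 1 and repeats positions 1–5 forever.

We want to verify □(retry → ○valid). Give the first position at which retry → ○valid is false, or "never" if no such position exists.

Check retry → ○valid at each position in order: 0 ✓, 1 ✓, 2 ✓, 3 ✓, 4 ✓.
At position 5 the labels are {auth, retry, valid} and the next position 1 has {auth}, so retry → ○valid is false there. This is the first violation.

5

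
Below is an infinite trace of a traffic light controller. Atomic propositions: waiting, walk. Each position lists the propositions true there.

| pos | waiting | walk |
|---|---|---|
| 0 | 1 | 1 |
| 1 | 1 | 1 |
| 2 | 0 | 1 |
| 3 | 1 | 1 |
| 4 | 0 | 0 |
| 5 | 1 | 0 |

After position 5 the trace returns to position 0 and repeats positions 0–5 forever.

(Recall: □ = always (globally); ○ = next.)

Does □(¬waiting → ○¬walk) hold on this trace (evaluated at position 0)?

No

¬waiting → ○¬walk must hold at every position from 0 onward. It fails at position 2, so □(¬waiting → ○¬walk) is false.
Positions where ¬waiting holds: 2, 4.
Check ○¬walk at each: 2→fails, 4→ok.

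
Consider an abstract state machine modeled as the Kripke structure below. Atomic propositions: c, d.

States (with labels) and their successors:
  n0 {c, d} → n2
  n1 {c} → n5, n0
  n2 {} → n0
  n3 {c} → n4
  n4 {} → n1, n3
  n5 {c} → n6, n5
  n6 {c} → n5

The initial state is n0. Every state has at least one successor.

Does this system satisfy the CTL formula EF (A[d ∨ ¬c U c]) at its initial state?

States satisfying A[d ∨ ¬c U c]: {n0, n1, n2, n3, n4, n5, n6}.
States satisfying EF (A[d ∨ ¬c U c]): {n0, n1, n2, n3, n4, n5, n6}.
Some path from n0 reaches a state where A[d ∨ ¬c U c] holds.
n0 ∈ Sat(EF (A[d ∨ ¬c U c])).

Holds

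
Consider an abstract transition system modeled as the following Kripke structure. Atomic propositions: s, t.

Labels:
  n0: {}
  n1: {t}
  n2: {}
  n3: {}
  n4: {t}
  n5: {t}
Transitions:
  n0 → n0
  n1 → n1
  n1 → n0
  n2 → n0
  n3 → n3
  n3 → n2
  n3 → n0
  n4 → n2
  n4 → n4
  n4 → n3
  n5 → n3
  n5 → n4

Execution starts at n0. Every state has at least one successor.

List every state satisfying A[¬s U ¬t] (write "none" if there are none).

States satisfying ¬s: {n0, n1, n2, n3, n4, n5}.
States satisfying ¬t: {n0, n2, n3}.
States satisfying A[¬s U ¬t]: {n0, n2, n3}.

{n0, n2, n3}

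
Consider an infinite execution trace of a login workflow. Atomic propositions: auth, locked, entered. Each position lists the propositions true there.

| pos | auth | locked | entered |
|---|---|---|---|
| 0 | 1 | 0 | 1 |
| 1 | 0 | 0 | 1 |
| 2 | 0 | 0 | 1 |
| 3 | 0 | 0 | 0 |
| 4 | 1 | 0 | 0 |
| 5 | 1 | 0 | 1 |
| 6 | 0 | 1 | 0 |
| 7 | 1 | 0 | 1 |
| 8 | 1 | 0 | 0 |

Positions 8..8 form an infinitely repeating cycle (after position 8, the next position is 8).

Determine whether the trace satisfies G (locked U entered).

Does not hold

locked U entered must hold at every position from 0 onward. It fails at position 3, so G (locked U entered) is false.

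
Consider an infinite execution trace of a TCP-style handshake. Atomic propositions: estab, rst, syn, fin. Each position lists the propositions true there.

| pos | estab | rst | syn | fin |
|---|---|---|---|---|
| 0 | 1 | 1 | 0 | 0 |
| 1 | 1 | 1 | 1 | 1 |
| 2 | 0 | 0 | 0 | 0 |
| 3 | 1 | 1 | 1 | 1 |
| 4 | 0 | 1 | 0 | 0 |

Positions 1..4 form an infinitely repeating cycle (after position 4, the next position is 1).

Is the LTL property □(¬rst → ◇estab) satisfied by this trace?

Yes

¬rst → ◇estab holds at every position 0..4, and those are all positions ever visited, so □(¬rst → ◇estab) holds.
Positions where ¬rst holds: 2.
Check ◇estab at each: 2→ok.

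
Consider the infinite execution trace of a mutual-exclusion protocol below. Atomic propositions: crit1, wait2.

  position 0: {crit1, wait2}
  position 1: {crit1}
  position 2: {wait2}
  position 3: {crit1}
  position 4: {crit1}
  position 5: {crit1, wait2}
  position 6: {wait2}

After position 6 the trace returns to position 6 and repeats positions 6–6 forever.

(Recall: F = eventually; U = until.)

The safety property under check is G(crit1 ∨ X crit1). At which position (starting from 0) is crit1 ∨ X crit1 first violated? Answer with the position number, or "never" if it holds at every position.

6

Check crit1 ∨ X crit1 at each position in order: 0 ✓, 1 ✓, 2 ✓, 3 ✓, 4 ✓, 5 ✓.
At position 6 the labels are {wait2} and the next position 6 has {wait2}, so crit1 ∨ X crit1 is false there. This is the first violation.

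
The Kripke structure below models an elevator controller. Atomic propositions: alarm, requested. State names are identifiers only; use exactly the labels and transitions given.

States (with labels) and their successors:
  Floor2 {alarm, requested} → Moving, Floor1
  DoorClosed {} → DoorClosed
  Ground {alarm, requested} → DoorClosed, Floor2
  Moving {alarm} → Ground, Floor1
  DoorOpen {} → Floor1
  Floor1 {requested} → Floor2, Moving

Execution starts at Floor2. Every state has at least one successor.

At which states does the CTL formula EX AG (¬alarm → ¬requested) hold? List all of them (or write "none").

{DoorClosed, Ground}

States satisfying AG (¬alarm → ¬requested): {DoorClosed}.
States satisfying EX AG (¬alarm → ¬requested): {DoorClosed, Ground}.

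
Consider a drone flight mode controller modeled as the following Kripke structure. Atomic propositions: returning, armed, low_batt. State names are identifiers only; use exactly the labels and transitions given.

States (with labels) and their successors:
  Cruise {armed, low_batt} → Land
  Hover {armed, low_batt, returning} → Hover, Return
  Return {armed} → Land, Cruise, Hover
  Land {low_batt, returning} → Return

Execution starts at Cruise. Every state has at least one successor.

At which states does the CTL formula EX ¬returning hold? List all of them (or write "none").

States satisfying ¬returning: {Cruise, Return}.
States satisfying EX ¬returning: {Hover, Return, Land}.

{Hover, Return, Land}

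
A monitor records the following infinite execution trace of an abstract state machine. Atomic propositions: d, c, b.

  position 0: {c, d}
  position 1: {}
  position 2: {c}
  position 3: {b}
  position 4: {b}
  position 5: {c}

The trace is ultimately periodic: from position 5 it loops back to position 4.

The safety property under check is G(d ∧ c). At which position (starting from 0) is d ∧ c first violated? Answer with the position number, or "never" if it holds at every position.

1

Check d ∧ c at each position in order: 0 ✓.
At position 1 the labels are {}, so d ∧ c is false there. This is the first violation.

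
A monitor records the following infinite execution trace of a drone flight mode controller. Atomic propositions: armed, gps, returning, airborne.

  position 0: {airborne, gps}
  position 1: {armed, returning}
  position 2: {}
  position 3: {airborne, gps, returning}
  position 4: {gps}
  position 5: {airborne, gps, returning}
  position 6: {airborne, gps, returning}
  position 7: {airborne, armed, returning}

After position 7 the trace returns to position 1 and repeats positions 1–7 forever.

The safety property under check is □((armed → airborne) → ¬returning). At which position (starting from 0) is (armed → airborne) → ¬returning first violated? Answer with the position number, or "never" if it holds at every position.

3

Check (armed → airborne) → ¬returning at each position in order: 0 ✓, 1 ✓, 2 ✓.
At position 3 the labels are {airborne, gps, returning}, so (armed → airborne) → ¬returning is false there. This is the first violation.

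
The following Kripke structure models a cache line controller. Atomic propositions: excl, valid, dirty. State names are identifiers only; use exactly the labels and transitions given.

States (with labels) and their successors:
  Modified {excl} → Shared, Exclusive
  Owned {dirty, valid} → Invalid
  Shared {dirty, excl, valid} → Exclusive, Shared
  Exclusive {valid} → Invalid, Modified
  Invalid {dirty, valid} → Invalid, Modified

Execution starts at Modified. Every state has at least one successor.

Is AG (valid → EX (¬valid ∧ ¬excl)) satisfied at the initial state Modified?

States satisfying valid → EX (¬valid ∧ ¬excl): {Modified}.
States satisfying AG (valid → EX (¬valid ∧ ¬excl)): ∅.
Exclusive is reachable from Modified and violates valid → EX (¬valid ∧ ¬excl), so AG fails at Modified.
Modified ∉ Sat(AG (valid → EX (¬valid ∧ ¬excl))).

Violated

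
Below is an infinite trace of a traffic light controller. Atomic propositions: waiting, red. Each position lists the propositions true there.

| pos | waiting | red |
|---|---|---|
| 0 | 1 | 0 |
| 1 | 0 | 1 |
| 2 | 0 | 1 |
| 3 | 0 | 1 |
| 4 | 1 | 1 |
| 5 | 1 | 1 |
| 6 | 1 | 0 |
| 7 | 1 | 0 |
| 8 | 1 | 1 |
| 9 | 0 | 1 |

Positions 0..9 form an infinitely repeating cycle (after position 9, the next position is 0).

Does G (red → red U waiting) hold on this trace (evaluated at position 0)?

Yes

red → red U waiting holds at every position 0..9, and those are all positions ever visited, so G (red → red U waiting) holds.
Positions where red holds: 1, 2, 3, 4, 5, 8, 9.
Check red U waiting at each: 1→ok, 2→ok, 3→ok, 4→ok, 5→ok, 8→ok, 9→ok.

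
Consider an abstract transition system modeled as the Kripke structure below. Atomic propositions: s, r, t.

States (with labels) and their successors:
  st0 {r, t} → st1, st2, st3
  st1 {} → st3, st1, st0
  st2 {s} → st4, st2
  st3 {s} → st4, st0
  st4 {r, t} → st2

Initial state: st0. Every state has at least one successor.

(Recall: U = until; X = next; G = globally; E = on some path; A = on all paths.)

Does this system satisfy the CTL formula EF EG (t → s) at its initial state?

States satisfying EG (t → s): {st1, st2}.
States satisfying EF EG (t → s): {st0, st1, st2, st3, st4}.
Some path from st0 reaches a state where EG (t → s) holds.
st0 ∈ Sat(EF EG (t → s)).

Holds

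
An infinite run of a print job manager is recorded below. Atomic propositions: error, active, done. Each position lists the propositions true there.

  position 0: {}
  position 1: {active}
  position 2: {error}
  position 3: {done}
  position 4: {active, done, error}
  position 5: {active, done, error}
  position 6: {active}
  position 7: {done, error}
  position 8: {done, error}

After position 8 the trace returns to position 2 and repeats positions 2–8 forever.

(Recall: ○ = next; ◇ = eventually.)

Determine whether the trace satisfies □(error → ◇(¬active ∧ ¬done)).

Satisfied

error → ◇(¬active ∧ ¬done) holds at every position 0..8, and those are all positions ever visited, so □(error → ◇(¬active ∧ ¬done)) holds.
Positions where error holds: 2, 4, 5, 7, 8.
Check ◇(¬active ∧ ¬done) at each: 2→ok, 4→ok, 5→ok, 7→ok, 8→ok.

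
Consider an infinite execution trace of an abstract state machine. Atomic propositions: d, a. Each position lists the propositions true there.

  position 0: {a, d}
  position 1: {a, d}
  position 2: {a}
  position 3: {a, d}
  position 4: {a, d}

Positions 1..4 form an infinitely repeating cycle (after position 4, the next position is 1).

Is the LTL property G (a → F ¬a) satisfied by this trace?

No

a → F ¬a must hold at every position from 0 onward. It fails at position 0, so G (a → F ¬a) is false.
Positions where a holds: 0, 1, 2, 3, 4.
Check F ¬a at each: 0→fails, 1→fails, 2→fails, 3→fails, 4→fails.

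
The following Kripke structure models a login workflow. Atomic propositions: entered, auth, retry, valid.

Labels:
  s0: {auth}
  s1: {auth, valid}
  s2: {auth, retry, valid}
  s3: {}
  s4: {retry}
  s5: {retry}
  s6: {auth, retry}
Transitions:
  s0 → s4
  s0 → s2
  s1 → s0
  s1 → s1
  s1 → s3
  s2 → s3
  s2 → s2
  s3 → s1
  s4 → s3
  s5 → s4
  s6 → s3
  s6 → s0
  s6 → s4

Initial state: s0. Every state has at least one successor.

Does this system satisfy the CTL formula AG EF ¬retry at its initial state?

Yes

States satisfying EF ¬retry: {s0, s1, s2, s3, s4, s5, s6}.
States satisfying AG EF ¬retry: {s0, s1, s2, s3, s4, s5, s6}.
Every state reachable from s0 satisfies EF ¬retry.
s0 ∈ Sat(AG EF ¬retry).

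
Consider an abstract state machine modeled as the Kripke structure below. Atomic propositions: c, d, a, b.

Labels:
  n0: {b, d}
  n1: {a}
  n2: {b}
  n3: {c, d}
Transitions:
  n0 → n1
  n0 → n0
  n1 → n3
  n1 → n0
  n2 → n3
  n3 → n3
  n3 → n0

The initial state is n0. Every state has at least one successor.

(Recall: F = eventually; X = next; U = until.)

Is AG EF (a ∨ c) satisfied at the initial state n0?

States satisfying EF (a ∨ c): {n0, n1, n2, n3}.
States satisfying AG EF (a ∨ c): {n0, n1, n2, n3}.
Every state reachable from n0 satisfies EF (a ∨ c).
n0 ∈ Sat(AG EF (a ∨ c)).

Holds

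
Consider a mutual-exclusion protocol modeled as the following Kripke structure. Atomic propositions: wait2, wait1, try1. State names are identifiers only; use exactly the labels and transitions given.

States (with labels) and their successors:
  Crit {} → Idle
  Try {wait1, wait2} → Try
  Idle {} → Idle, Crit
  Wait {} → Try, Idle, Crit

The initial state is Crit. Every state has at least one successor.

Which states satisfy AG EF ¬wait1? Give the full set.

{Crit, Idle}

States satisfying EF ¬wait1: {Crit, Idle, Wait}.
States satisfying AG EF ¬wait1: {Crit, Idle}.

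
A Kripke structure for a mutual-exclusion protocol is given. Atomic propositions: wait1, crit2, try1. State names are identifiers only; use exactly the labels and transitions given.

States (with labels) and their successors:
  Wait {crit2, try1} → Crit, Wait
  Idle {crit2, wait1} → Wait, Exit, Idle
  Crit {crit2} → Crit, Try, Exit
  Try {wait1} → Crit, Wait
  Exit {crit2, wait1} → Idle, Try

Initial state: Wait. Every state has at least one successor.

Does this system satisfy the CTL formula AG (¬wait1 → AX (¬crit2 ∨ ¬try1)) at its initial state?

States satisfying ¬wait1 → AX (¬crit2 ∨ ¬try1): {Idle, Crit, Try, Exit}.
States satisfying AG (¬wait1 → AX (¬crit2 ∨ ¬try1)): ∅.
Wait is reachable from Wait and violates ¬wait1 → AX (¬crit2 ∨ ¬try1), so AG fails at Wait.
Wait ∉ Sat(AG (¬wait1 → AX (¬crit2 ∨ ¬try1))).

Violated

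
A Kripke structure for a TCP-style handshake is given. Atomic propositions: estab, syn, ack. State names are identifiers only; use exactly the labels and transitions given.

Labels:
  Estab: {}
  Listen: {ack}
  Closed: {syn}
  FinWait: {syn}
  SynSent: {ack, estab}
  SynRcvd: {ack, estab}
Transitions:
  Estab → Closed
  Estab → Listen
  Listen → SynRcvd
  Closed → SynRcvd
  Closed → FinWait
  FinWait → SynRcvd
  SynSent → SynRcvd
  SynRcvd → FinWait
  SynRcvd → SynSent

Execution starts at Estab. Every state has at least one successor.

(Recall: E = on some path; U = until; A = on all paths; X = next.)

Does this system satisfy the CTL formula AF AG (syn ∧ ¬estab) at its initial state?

No

States satisfying AG (syn ∧ ¬estab): ∅.
States satisfying AF AG (syn ∧ ¬estab): ∅.
There is a path from Estab along which AG (syn ∧ ¬estab) never holds.
Estab ∉ Sat(AF AG (syn ∧ ¬estab)).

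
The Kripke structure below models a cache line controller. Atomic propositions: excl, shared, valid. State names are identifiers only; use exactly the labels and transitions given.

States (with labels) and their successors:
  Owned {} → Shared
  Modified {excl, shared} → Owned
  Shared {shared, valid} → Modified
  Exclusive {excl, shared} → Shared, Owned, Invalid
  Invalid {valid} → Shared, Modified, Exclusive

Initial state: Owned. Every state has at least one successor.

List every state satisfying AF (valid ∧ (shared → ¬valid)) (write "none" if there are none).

States satisfying valid ∧ (shared → ¬valid): {Invalid}.
States satisfying AF (valid ∧ (shared → ¬valid)): {Invalid}.

{Invalid}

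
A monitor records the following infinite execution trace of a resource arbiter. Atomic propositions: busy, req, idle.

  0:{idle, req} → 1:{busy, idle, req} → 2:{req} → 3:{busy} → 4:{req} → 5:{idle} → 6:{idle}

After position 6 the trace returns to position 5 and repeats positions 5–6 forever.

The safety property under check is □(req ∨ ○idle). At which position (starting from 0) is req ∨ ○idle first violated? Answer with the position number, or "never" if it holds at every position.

3

Check req ∨ ○idle at each position in order: 0 ✓, 1 ✓, 2 ✓.
At position 3 the labels are {busy} and the next position 4 has {req}, so req ∨ ○idle is false there. This is the first violation.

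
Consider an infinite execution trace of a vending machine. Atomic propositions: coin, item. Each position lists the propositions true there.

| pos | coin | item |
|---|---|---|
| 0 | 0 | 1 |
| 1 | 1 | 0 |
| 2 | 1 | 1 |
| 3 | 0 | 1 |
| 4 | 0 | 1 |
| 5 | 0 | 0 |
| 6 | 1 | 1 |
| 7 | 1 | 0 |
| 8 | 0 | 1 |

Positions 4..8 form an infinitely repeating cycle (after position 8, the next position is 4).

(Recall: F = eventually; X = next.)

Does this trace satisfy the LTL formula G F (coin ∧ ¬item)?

F (coin ∧ ¬item) holds at every position 0..8, and those are all positions ever visited, so G F (coin ∧ ¬item) holds.

Yes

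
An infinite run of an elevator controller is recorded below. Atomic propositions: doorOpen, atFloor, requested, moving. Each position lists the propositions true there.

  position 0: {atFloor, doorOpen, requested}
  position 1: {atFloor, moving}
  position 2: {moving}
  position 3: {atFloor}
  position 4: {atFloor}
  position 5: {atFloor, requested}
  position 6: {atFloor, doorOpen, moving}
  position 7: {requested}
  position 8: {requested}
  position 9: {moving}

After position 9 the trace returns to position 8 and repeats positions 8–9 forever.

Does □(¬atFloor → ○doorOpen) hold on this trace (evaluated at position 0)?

Does not hold

¬atFloor → ○doorOpen must hold at every position from 0 onward. It fails at position 2, so □(¬atFloor → ○doorOpen) is false.
Positions where ¬atFloor holds: 2, 7, 8, 9.
Check ○doorOpen at each: 2→fails, 7→fails, 8→fails, 9→fails.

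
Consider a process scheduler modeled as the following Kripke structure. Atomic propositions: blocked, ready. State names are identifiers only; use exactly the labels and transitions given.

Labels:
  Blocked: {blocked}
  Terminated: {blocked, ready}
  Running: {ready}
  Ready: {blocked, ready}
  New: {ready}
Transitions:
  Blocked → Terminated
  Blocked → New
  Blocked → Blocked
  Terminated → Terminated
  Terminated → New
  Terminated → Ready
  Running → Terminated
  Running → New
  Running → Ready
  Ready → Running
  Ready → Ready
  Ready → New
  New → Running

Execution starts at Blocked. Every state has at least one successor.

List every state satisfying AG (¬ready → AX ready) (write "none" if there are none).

{Terminated, Running, Ready, New}

States satisfying ¬ready → AX ready: {Terminated, Running, Ready, New}.
States satisfying AG (¬ready → AX ready): {Terminated, Running, Ready, New}.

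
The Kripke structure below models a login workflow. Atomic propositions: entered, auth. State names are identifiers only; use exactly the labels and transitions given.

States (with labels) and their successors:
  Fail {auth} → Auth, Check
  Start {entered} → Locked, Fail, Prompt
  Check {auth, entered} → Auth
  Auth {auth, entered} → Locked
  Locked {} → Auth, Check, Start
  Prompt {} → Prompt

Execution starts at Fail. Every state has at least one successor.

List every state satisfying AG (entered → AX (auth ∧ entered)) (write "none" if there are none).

{Prompt}

States satisfying entered → AX (auth ∧ entered): {Fail, Check, Locked, Prompt}.
States satisfying AG (entered → AX (auth ∧ entered)): {Prompt}.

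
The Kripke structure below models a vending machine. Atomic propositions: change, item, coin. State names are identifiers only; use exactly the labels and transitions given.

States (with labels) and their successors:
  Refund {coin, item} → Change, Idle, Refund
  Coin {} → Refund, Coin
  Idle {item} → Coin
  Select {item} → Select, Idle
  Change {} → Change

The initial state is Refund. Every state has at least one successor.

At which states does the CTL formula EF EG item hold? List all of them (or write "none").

{Refund, Coin, Idle, Select}

States satisfying EG item: {Refund, Select}.
States satisfying EF EG item: {Refund, Coin, Idle, Select}.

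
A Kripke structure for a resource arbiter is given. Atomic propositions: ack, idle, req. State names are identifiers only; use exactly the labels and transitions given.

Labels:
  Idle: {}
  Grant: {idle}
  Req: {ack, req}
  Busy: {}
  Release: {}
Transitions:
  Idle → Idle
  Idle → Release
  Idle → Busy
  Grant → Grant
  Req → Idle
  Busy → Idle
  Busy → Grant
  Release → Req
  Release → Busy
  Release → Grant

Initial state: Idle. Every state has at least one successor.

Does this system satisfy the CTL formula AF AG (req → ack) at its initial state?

States satisfying AG (req → ack): {Idle, Grant, Req, Busy, Release}.
States satisfying AF AG (req → ack): {Idle, Grant, Req, Busy, Release}.
Idle ∈ Sat(AF AG (req → ack)).

Yes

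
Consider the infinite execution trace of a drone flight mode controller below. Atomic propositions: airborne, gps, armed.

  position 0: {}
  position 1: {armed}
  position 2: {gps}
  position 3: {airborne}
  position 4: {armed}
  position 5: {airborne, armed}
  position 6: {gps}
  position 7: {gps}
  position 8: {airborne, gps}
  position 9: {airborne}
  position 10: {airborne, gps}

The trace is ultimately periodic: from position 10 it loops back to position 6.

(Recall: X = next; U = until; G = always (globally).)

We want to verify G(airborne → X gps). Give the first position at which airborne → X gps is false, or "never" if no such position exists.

Check airborne → X gps at each position in order: 0 ✓, 1 ✓, 2 ✓.
At position 3 the labels are {airborne} and the next position 4 has {armed}, so airborne → X gps is false there. This is the first violation.

3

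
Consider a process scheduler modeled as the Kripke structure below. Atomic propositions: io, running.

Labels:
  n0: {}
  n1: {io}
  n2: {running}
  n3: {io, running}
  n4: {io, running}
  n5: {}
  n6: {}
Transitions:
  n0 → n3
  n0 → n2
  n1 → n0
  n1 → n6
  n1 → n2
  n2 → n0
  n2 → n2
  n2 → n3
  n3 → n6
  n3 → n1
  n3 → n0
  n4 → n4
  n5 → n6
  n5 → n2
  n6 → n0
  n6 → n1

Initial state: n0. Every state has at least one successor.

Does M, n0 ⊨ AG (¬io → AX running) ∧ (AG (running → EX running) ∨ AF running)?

Does not hold

States satisfying ¬io → AX running: {n0, n1, n3, n4}.
States satisfying AG (¬io → AX running): {n4}.
States satisfying running → EX running: {n0, n1, n2, n4, n5, n6}.
States satisfying AG (running → EX running): {n4}.
States satisfying running: {n2, n3, n4}.
States satisfying AF running: {n0, n2, n3, n4}.
States satisfying AG (running → EX running) ∨ AF running: {n0, n2, n3, n4}.
States satisfying AG (¬io → AX running) ∧ (AG (running → EX running) ∨ AF running): {n4}.
n0 ∉ Sat(AG (¬io → AX running) ∧ (AG (running → EX running) ∨ AF running)).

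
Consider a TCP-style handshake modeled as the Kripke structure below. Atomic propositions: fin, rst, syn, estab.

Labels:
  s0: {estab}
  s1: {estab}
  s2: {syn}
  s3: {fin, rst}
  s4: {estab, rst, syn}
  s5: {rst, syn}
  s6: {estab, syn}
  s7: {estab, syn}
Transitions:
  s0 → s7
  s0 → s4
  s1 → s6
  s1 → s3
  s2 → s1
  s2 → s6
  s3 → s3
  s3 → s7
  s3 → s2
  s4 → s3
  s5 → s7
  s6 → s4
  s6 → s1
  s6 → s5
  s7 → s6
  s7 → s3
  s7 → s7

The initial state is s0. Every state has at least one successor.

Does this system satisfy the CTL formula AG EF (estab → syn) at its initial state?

States satisfying EF (estab → syn): {s0, s1, s2, s3, s4, s5, s6, s7}.
States satisfying AG EF (estab → syn): {s0, s1, s2, s3, s4, s5, s6, s7}.
Every state reachable from s0 satisfies EF (estab → syn).
s0 ∈ Sat(AG EF (estab → syn)).

Satisfied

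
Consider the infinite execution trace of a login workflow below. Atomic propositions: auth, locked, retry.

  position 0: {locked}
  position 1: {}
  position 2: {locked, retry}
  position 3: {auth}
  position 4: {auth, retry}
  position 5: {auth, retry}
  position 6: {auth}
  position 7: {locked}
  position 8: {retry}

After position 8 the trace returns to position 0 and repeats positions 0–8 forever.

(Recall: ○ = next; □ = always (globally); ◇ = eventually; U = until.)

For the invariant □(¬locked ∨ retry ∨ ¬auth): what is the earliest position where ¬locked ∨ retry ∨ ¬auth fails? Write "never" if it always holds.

¬locked ∨ retry ∨ ¬auth holds at every position 0..8, and those are all the positions the trace ever visits, so the invariant □(¬locked ∨ retry ∨ ¬auth) is never violated.

never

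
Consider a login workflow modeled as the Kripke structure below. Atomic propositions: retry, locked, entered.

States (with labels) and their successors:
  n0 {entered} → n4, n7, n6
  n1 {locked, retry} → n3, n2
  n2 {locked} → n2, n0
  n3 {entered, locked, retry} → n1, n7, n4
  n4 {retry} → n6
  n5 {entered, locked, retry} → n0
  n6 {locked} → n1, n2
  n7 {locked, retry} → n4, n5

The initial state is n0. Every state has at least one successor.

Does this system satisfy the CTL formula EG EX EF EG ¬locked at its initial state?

Does not hold

States satisfying EX EF EG ¬locked: ∅.
States satisfying EG EX EF EG ¬locked: ∅.
No suitable path/successor from n0 witnesses the formula.
n0 ∉ Sat(EG EX EF EG ¬locked).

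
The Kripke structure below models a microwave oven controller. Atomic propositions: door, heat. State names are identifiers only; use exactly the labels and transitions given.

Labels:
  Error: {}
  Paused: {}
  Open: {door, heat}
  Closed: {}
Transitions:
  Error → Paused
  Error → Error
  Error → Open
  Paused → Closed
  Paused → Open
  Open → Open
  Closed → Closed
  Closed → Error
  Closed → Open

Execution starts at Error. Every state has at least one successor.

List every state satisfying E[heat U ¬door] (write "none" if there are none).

{Error, Paused, Closed}

States satisfying heat: {Open}.
States satisfying ¬door: {Error, Paused, Closed}.
States satisfying E[heat U ¬door]: {Error, Paused, Closed}.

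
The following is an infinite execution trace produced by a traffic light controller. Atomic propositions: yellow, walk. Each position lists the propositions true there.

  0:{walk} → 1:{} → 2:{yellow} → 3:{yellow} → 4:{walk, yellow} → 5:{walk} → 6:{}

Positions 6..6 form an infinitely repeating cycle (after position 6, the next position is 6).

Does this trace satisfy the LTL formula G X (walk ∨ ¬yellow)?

X (walk ∨ ¬yellow) must hold at every position from 0 onward. It fails at position 1, so G X (walk ∨ ¬yellow) is false.

Does not hold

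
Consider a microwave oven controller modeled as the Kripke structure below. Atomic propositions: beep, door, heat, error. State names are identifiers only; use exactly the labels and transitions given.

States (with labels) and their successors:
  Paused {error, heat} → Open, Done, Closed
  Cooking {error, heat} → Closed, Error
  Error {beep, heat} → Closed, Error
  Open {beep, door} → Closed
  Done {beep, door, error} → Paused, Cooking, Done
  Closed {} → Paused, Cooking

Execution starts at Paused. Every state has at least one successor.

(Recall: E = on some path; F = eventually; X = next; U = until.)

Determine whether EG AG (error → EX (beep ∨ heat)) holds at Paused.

Satisfied

States satisfying AG (error → EX (beep ∨ heat)): {Paused, Cooking, Error, Open, Done, Closed}.
States satisfying EG AG (error → EX (beep ∨ heat)): {Paused, Cooking, Error, Open, Done, Closed}.
Paused ∈ Sat(EG AG (error → EX (beep ∨ heat))).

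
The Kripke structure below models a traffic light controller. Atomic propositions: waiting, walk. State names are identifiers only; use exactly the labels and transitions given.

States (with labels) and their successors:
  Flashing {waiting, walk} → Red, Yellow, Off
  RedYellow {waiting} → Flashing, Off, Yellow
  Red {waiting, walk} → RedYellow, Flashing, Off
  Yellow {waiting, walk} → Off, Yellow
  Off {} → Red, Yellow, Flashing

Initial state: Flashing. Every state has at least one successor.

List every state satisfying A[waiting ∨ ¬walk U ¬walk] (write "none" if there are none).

{RedYellow, Off}

States satisfying waiting ∨ ¬walk: {Flashing, RedYellow, Red, Yellow, Off}.
States satisfying ¬walk: {RedYellow, Off}.
States satisfying A[waiting ∨ ¬walk U ¬walk]: {RedYellow, Off}.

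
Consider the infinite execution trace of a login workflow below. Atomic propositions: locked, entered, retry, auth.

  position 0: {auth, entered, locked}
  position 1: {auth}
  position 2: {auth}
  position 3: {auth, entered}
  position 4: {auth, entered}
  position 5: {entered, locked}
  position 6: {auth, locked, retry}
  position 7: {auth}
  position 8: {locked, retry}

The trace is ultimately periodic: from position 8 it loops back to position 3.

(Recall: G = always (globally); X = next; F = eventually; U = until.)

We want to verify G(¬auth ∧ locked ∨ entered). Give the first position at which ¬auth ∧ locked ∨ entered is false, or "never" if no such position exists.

Check ¬auth ∧ locked ∨ entered at each position in order: 0 ✓.
At position 1 the labels are {auth}, so ¬auth ∧ locked ∨ entered is false there. This is the first violation.

1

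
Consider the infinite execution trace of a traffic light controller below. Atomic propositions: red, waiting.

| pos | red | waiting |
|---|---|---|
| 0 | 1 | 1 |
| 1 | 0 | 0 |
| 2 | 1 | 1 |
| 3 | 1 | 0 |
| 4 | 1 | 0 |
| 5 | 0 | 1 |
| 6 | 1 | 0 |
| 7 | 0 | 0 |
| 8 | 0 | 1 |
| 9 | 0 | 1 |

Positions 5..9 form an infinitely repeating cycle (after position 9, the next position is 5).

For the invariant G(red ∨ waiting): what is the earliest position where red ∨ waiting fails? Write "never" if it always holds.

1

Check red ∨ waiting at each position in order: 0 ✓.
At position 1 the labels are {}, so red ∨ waiting is false there. This is the first violation.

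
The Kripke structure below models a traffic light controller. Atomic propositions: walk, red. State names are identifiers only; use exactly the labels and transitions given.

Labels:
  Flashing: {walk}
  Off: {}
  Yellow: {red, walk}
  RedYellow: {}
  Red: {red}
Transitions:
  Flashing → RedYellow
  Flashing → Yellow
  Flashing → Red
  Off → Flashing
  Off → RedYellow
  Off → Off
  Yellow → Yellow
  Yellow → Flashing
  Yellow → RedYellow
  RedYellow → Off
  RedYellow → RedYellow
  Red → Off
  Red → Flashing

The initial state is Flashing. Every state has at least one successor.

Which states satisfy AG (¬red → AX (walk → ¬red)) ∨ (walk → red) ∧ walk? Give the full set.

{Yellow}

States satisfying ¬red → AX (walk → ¬red): {Off, Yellow, RedYellow, Red}.
States satisfying AG (¬red → AX (walk → ¬red)): ∅.
States satisfying walk → red: {Off, Yellow, RedYellow, Red}.
States satisfying (walk → red) ∧ walk: {Yellow}.
States satisfying AG (¬red → AX (walk → ¬red)) ∨ (walk → red) ∧ walk: {Yellow}.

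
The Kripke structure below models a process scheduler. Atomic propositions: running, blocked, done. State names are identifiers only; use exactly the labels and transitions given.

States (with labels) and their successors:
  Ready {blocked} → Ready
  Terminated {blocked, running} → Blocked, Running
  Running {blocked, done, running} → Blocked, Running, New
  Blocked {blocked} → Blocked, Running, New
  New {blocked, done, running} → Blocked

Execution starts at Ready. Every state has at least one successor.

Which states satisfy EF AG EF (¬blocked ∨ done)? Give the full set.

States satisfying AG EF (¬blocked ∨ done): {Terminated, Running, Blocked, New}.
States satisfying EF AG EF (¬blocked ∨ done): {Terminated, Running, Blocked, New}.

{Terminated, Running, Blocked, New}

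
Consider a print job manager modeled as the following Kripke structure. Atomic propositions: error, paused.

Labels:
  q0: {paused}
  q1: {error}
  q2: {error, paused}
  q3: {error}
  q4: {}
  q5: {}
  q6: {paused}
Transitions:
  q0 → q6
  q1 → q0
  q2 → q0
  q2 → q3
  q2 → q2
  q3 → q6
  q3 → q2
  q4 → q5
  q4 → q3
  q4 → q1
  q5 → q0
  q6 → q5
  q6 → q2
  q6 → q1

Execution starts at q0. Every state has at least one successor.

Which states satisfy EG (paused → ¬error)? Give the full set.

{q0, q1, q3, q4, q5, q6}

States satisfying paused → ¬error: {q0, q1, q3, q4, q5, q6}.
States satisfying EG (paused → ¬error): {q0, q1, q3, q4, q5, q6}.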